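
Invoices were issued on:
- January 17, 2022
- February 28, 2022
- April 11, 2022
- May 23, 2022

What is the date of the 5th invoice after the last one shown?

December 19, 2022

Every event comes 42 days after the last (42, 42, 42).
May 23, 2022 + 42 days = July 4, 2022.
July 4, 2022 + 42 days = August 15, 2022.
August 15, 2022 + 42 days = September 26, 2022.
September 26, 2022 + 42 days = November 7, 2022.
November 7, 2022 + 42 days = December 19, 2022.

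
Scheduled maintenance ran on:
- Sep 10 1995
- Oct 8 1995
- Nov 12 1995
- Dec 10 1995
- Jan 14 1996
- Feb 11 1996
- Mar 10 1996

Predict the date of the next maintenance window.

Apr 14 1996

Gaps: 28, 35, 28, 35, 28, 28 days — a mix of 28 and 35. Every date is a Sunday.
Each is the 2nd Sunday of its month.
2nd Sunday of April 1996: Apr 14 1996.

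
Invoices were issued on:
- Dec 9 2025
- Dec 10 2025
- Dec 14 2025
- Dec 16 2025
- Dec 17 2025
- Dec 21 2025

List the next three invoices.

Dec 23 2025, Dec 24 2025, Dec 28 2025

Every event lands on a Tuesday or Wednesday or Sunday (gaps cycle 1, 4, 2, 1, 4).
So the schedule is: every Tuesday, Wednesday and Sunday.
Next Tuesday: Dec 23 2025.
Next Wednesday: Dec 24 2025.
Next Sunday: Dec 28 2025.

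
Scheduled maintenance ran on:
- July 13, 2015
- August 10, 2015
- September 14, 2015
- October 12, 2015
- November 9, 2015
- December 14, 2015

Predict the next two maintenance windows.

These are Mondays at 28- or 35-day spacing (28, 35, 28, 28, 35).
The pattern: 2nd Monday of the month.
2nd Monday of January 2016: January 11, 2016.
February 2016 — 2nd Monday is February 8, 2016.

January 11, 2016; February 8, 2016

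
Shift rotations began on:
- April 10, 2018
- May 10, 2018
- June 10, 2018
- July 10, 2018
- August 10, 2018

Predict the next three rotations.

Gaps: 30, 31, 30, 31 days — not constant. Every event is on the 10th of the month.
Pattern: the 10th of each month.
Next: September 2018 → September 10, 2018.
Next: October 2018 → October 10, 2018.
November 2018: November 10, 2018.

September 10, 2018; October 10, 2018; November 10, 2018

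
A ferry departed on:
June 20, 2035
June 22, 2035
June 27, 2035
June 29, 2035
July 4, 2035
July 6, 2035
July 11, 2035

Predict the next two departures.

Every event lands on a Wednesday or Friday (gaps cycle 2, 5, 2, 5, 2, 5).
So the schedule is: every Wednesday and Friday.
Next Friday: July 13, 2035.
Next Wednesday: July 18, 2035.

July 13, 2035; July 18, 2035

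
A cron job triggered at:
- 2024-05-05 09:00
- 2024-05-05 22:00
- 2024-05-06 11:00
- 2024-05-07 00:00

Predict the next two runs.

Gaps: 13, 13, 13 hours — each event is 13 hours after the previous one.
2024-05-07 00:00 + 13 h = 2024-05-07 13:00.
2024-05-07 13:00 + 13 h = 2024-05-08 02:00.

2024-05-07 13:00, 2024-05-08 02:00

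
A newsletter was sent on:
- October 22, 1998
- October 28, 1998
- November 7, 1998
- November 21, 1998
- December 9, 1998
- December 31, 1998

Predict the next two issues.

The spacing grows by 4 each time: 6, 10, 14, 18, 22 days.
Next gap: 26 days. December 31, 1998 + 26 days = January 26, 1999.
Next gap: 30 days. January 26, 1999 + 30 days = February 25, 1999.

January 26, 1999; February 25, 1999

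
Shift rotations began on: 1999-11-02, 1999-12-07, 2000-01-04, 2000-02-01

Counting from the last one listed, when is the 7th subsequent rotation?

2000-09-05

All dates are Tuesdays, 35, 28, 28 days apart.
Specifically, the 1st Tuesday of each month.
1st Tuesday of March 2000: 2000-03-07.
April 2000 — 1st Tuesday is 2000-04-04.
1st Tuesday of May 2000: 2000-05-02.
June 2000 — 1st Tuesday is 2000-06-06.
1st Tuesday of July 2000: 2000-07-04.
1st Tuesday of August 2000: 2000-08-01.
1st Tuesday of September 2000: 2000-09-05.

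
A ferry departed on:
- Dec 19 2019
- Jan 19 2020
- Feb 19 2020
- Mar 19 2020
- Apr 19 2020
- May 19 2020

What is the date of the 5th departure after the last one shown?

Oct 19 2020

Gaps: 31, 31, 29, 31, 30 days — not constant. Every event is on the 19th of the month.
Pattern: the 19th of each month.
June 2020: Jun 19 2020.
Next: July 2020 → Jul 19 2020.
August 2020: Aug 19 2020.
September 2020: Sep 19 2020.
October 2020: Oct 19 2020.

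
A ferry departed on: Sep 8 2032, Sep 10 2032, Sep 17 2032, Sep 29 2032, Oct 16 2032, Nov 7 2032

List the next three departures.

Gaps: 2, 7, 12, 17, 22 days — each gap is 5 larger than the previous one.
Next gap: 27 days. Nov 7 2032 + 27 days = Dec 4 2032.
Next gap: 32 days. Dec 4 2032 + 32 days = Jan 5 2033.
Next gap: 37 days. Jan 5 2033 + 37 days = Feb 11 2033.

Dec 4 2032, Jan 5 2033, Feb 11 2033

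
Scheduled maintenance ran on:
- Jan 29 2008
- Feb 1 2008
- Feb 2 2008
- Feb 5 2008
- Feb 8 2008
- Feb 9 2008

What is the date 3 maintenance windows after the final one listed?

The gap pattern 3, 1, 3, 3, 1 repeats every 3 events.
These are the Tuesdays, Fridays and Saturdays of each week.
Next Tuesday: Feb 12 2008.
Next Friday: Feb 15 2008.
Next Saturday: Feb 16 2008.

Feb 16 2008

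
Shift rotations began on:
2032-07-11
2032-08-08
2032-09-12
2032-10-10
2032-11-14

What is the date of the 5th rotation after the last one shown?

2033-04-10

All dates are Sundays, 28, 35, 28, 35 days apart.
Specifically, the 2nd Sunday of each month.
December 2032 — 2nd Sunday is 2032-12-12.
January 2033 — 2nd Sunday is 2033-01-09.
2nd Sunday of February 2033: 2033-02-13.
2nd Sunday of March 2033: 2033-03-13.
April 2033 — 2nd Sunday is 2033-04-10.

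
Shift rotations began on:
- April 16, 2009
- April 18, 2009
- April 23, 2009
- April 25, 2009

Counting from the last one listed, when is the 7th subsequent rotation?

Every event lands on a Thursday or Saturday (gaps cycle 2, 5, 2).
So the schedule is: every Thursday and Saturday.
Next Thursday: April 30, 2009.
The following Saturday is May 2, 2009.
The following Thursday is May 7, 2009.
The following Saturday is May 9, 2009.
The following Thursday is May 14, 2009.
The following Saturday is May 16, 2009.
The following Thursday is May 21, 2009.

May 21, 2009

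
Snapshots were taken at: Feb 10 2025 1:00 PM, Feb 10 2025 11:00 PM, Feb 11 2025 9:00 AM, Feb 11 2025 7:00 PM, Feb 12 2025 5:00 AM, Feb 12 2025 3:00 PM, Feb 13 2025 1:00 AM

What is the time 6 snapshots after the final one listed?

The interval is a steady 10 hours (10, 10, 10, 10, 10, 10).
Feb 13 2025 1:00 AM + 10 h = Feb 13 2025 11:00 AM.
Feb 13 2025 11:00 AM + 10 h = Feb 13 2025 9:00 PM.
Feb 13 2025 9:00 PM + 10 h = Feb 14 2025 7:00 AM.
Feb 14 2025 7:00 AM + 10 h = Feb 14 2025 5:00 PM.
Feb 14 2025 5:00 PM + 10 h = Feb 15 2025 3:00 AM.
Feb 15 2025 3:00 AM + 10 h = Feb 15 2025 1:00 PM.

Feb 15 2025 1:00 PM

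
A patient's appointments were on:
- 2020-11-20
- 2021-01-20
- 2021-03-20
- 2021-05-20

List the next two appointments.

The day-of-month is always 20 (61, 59, 61 days between events).
So this recurs on the 20th of every 2 months.
July 2021: 2021-07-20.
September 2021: 2021-09-20.

2021-07-20, 2021-09-20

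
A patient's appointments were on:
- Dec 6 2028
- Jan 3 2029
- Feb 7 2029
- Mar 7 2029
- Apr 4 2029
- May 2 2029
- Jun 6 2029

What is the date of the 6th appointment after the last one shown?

Dec 5 2029

Gaps: 28, 35, 28, 28, 28, 35 days — a mix of 28 and 35. Every date is a Wednesday.
Each is the 1st Wednesday of its month.
1st Wednesday of July 2029: Jul 4 2029.
1st Wednesday of August 2029: Aug 1 2029.
1st Wednesday of September 2029: Sep 5 2029.
1st Wednesday of October 2029: Oct 3 2029.
1st Wednesday of November 2029: Nov 7 2029.
1st Wednesday of December 2029: Dec 5 2029.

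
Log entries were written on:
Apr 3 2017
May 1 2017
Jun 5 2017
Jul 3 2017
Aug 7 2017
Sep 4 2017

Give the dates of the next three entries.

All dates are Mondays, 28, 35, 28, 35, 28 days apart.
Specifically, the 1st Monday of each month.
October 2017 — 1st Monday is Oct 2 2017.
November 2017 — 1st Monday is Nov 6 2017.
December 2017 — 1st Monday is Dec 4 2017.

Oct 2 2017, Nov 6 2017, Dec 4 2017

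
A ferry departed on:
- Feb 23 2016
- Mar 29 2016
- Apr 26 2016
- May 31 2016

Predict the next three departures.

All Tuesdays; the gaps (35, 28, 35) vary with month length.
This is the last Tuesday of each month.
June 2016 ends with Tuesday Jun 28 2016.
Last Tuesday of July 2016: Jul 26 2016.
August 2016 ends with Tuesday Aug 30 2016.

Jun 28 2016, Jul 26 2016, Aug 30 2016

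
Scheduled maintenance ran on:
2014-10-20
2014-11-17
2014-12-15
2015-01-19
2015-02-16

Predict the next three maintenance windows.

2015-03-16, 2015-04-20, 2015-05-18

These are Mondays at 28- or 35-day spacing (28, 28, 35, 28).
The pattern: 3rd Monday of the month.
3rd Monday of March 2015: 2015-03-16.
3rd Monday of April 2015: 2015-04-20.
3rd Monday of May 2015: 2015-05-18.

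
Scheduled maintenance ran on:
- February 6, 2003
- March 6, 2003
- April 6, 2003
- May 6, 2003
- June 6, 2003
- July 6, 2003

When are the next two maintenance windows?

August 6, 2003; September 6, 2003

The day-of-month is always 6 (28, 31, 30, 31, 30 days between events).
So this recurs on the 6th of each month.
August 2003: August 6, 2003.
Next: September 2003 → September 6, 2003.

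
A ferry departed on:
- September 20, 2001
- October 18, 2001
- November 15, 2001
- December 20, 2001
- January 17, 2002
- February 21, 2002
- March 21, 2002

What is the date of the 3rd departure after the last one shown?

June 20, 2002

These are Thursdays at 28- or 35-day spacing (28, 28, 35, 28, 35, 28).
The pattern: 3rd Thursday of the month.
April 2002 — 3rd Thursday is April 18, 2002.
3rd Thursday of May 2002: May 16, 2002.
June 2002 — 3rd Thursday is June 20, 2002.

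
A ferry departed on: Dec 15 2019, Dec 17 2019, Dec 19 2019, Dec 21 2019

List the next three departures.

Every event comes 2 days after the last (2, 2, 2).
Dec 21 2019 + 2 days = Dec 23 2019.
Dec 23 2019 + 2 days = Dec 25 2019.
Dec 25 2019 + 2 days = Dec 27 2019.

Dec 23 2019, Dec 25 2019, Dec 27 2019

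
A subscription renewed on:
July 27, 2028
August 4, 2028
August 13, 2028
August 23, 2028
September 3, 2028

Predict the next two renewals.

Gaps: 8, 9, 10, 11 days — each gap is 1 larger than the previous one.
Next gap: 12 days. September 3, 2028 + 12 days = September 15, 2028.
Next gap: 13 days. September 15, 2028 + 13 days = September 28, 2028.

September 15, 2028; September 28, 2028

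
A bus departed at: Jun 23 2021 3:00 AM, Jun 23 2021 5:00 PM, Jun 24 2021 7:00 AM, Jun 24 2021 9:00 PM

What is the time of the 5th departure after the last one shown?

The interval is a steady 14 hours (14, 14, 14).
Jun 24 2021 9:00 PM + 14 h = Jun 25 2021 11:00 AM.
Jun 25 2021 11:00 AM + 14 h = Jun 26 2021 1:00 AM.
Jun 26 2021 1:00 AM + 14 h = Jun 26 2021 3:00 PM.
Jun 26 2021 3:00 PM + 14 h = Jun 27 2021 5:00 AM.
Jun 27 2021 5:00 AM + 14 h = Jun 27 2021 7:00 PM.

Jun 27 2021 7:00 PM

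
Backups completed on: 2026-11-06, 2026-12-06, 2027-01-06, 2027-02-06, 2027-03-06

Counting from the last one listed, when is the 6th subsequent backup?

2027-09-06

Each date is the 6th; the gaps (30, 31, 31, 28) track the month lengths.
The rule is the 6th of each month.
April 2027: 2027-04-06.
Next: May 2027 → 2027-05-06.
June 2027: 2027-06-06.
Next: July 2027 → 2027-07-06.
August 2027: 2027-08-06.
September 2027: 2027-09-06.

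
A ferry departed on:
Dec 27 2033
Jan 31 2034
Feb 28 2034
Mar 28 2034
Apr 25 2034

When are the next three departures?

These are Tuesdays with 35, 28, 28, 28-day gaps.
Each is the final Tuesday of its month — Jan 31 2034 is past the 28th, so '4th Tuesday' doesn't fit.
May 2034 ends with Tuesday May 30 2034.
Last Tuesday of June 2034: Jun 27 2034.
Last Tuesday of July 2034: Jul 25 2034.

May 30 2034, Jun 27 2034, Jul 25 2034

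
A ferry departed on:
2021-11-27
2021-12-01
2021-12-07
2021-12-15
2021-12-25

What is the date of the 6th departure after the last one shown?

2022-04-06

Gaps: 4, 6, 8, 10 days — each gap is 2 larger than the previous one.
Next gap: 12 days. 2021-12-25 + 12 days = 2022-01-06.
Next gap: 14 days. 2022-01-06 + 14 days = 2022-01-20.
Next gap: 16 days. 2022-01-20 + 16 days = 2022-02-05.
Next gap: 18 days. 2022-02-05 + 18 days = 2022-02-23.
Next gap: 20 days. 2022-02-23 + 20 days = 2022-03-15.
Next gap: 22 days. 2022-03-15 + 22 days = 2022-04-06.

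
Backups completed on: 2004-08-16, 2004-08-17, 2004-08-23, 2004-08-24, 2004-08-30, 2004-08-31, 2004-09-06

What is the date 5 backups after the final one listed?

Every event lands on a Monday or Tuesday (gaps cycle 1, 6, 1, 6, 1, 6).
So the schedule is: every Monday and Tuesday.
The following Tuesday is 2004-09-07.
The following Monday is 2004-09-13.
Next Tuesday: 2004-09-14.
Next Monday: 2004-09-20.
The following Tuesday is 2004-09-21.

2004-09-21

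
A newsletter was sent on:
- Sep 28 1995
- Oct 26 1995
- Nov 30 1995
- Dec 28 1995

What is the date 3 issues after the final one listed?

Mar 28 1996

These are Thursdays with 28, 35, 28-day gaps.
Each is the final Thursday of its month — Nov 30 1995 is past the 28th, so '4th Thursday' doesn't fit.
Last Thursday of January 1996: Jan 25 1996.
Last Thursday of February 1996: Feb 29 1996.
Last Thursday of March 1996: Mar 28 1996.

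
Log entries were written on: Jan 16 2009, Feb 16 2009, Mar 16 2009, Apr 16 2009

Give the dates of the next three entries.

Gaps: 31, 28, 31 days — not constant. Every event is on the 16th of the month.
Pattern: the 16th of each month.
Next: May 2009 → May 16 2009.
Next: June 2009 → Jun 16 2009.
Next: July 2009 → Jul 16 2009.

May 16 2009, Jun 16 2009, Jul 16 2009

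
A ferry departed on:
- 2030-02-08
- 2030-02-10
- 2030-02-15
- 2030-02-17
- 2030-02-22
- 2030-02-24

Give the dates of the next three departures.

Gaps: 2, 5, 2, 5, 2 days — not constant, but cyclic with period 2.
The events fall on every Friday and Sunday.
The following Friday is 2030-03-01.
The following Sunday is 2030-03-03.
The following Friday is 2030-03-08.

2030-03-01, 2030-03-03, 2030-03-08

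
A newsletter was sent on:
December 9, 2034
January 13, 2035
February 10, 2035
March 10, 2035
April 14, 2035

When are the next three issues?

Gaps: 35, 28, 28, 35 days — a mix of 28 and 35. Every date is a Saturday.
Each is the 2nd Saturday of its month.
2nd Saturday of May 2035: May 12, 2035.
June 2035 — 2nd Saturday is June 9, 2035.
July 2035 — 2nd Saturday is July 14, 2035.

May 12, 2035; June 9, 2035; July 14, 2035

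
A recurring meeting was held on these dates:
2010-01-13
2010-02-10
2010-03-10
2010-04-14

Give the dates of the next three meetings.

2010-05-12, 2010-06-09, 2010-07-14

Gaps: 28, 28, 35 days — a mix of 28 and 35. Every date is a Wednesday.
Each is the 2nd Wednesday of its month.
2nd Wednesday of May 2010: 2010-05-12.
2nd Wednesday of June 2010: 2010-06-09.
2nd Wednesday of July 2010: 2010-07-14.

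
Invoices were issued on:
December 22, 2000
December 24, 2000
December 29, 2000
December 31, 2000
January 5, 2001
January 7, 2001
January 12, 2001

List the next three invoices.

Every event lands on a Friday or Sunday (gaps cycle 2, 5, 2, 5, 2, 5).
So the schedule is: every Friday and Sunday.
Next Sunday: January 14, 2001.
Next Friday: January 19, 2001.
Next Sunday: January 21, 2001.

January 14, 2001; January 19, 2001; January 21, 2001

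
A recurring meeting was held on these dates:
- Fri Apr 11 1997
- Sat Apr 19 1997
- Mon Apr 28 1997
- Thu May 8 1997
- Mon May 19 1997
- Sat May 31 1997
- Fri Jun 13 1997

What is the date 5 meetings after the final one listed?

Mon Sep 1 1997

Gaps: 8, 9, 10, 11, 12, 13 days — each gap is 1 larger than the previous one.
Next gap: 14 days. Fri Jun 13 1997 + 14 days = Fri Jun 27 1997.
Next gap: 15 days. Fri Jun 27 1997 + 15 days = Sat Jul 12 1997.
Next gap: 16 days. Sat Jul 12 1997 + 16 days = Mon Jul 28 1997.
Next gap: 17 days. Mon Jul 28 1997 + 17 days = Thu Aug 14 1997.
Next gap: 18 days. Thu Aug 14 1997 + 18 days = Mon Sep 1 1997.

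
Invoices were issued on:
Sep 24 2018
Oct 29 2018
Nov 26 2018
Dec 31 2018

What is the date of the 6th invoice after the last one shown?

Jun 24 2019

Every date is a Monday; gaps 35, 28, 35 days.
Each is the last Monday of its month (at least one falls on the 29th or later, ruling out '4th Monday').
January 2019 ends with Monday Jan 28 2019.
Last Monday of February 2019: Feb 25 2019.
March 2019 ends with Monday Mar 25 2019.
April 2019 ends with Monday Apr 29 2019.
Last Monday of May 2019: May 27 2019.
Last Monday of June 2019: Jun 24 2019.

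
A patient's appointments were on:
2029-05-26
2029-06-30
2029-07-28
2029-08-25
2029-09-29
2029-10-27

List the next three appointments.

2029-11-24, 2029-12-29, 2030-01-26

These are Saturdays with 35, 28, 28, 35, 28-day gaps.
Each is the final Saturday of its month — 2029-06-30 is past the 28th, so '4th Saturday' doesn't fit.
Last Saturday of November 2029: 2029-11-24.
December 2029 ends with Saturday 2029-12-29.
Last Saturday of January 2030: 2030-01-26.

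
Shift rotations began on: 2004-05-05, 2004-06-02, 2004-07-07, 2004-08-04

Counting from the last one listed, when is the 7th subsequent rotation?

Gaps: 28, 35, 28 days — a mix of 28 and 35. Every date is a Wednesday.
Each is the 1st Wednesday of its month.
1st Wednesday of September 2004: 2004-09-01.
1st Wednesday of October 2004: 2004-10-06.
November 2004 — 1st Wednesday is 2004-11-03.
December 2004 — 1st Wednesday is 2004-12-01.
January 2005 — 1st Wednesday is 2005-01-05.
February 2005 — 1st Wednesday is 2005-02-02.
1st Wednesday of March 2005: 2005-03-02.

2005-03-02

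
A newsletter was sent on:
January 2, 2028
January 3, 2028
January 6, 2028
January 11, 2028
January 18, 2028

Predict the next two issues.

Intervals are 1, 3, 5, 7 days — an arithmetic progression with common difference 2.
Next gap: 9 days. January 18, 2028 + 9 days = January 27, 2028.
Next gap: 11 days. January 27, 2028 + 11 days = February 7, 2028.

January 27, 2028; February 7, 2028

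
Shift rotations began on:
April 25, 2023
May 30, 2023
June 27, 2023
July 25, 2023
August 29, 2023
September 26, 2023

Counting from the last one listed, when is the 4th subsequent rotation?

Every date is a Tuesday; gaps 35, 28, 28, 35, 28 days.
Each is the last Tuesday of its month (at least one falls on the 29th or later, ruling out '4th Tuesday').
Last Tuesday of October 2023: October 31, 2023.
November 2023 ends with Tuesday November 28, 2023.
Last Tuesday of December 2023: December 26, 2023.
January 2024 ends with Tuesday January 30, 2024.

January 30, 2024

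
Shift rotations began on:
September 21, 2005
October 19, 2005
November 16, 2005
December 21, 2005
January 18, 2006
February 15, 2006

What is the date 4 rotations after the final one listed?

These are Wednesdays at 28- or 35-day spacing (28, 28, 35, 28, 28).
The pattern: 3rd Wednesday of the month.
3rd Wednesday of March 2006: March 15, 2006.
3rd Wednesday of April 2006: April 19, 2006.
3rd Wednesday of May 2006: May 17, 2006.
3rd Wednesday of June 2006: June 21, 2006.

June 21, 2006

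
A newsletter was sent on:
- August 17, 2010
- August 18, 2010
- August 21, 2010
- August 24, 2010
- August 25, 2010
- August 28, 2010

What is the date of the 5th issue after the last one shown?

September 8, 2010

Every event lands on a Tuesday or Wednesday or Saturday (gaps cycle 1, 3, 3, 1, 3).
So the schedule is: every Tuesday, Wednesday and Saturday.
Next Tuesday: August 31, 2010.
The following Wednesday is September 1, 2010.
Next Saturday: September 4, 2010.
The following Tuesday is September 7, 2010.
Next Wednesday: September 8, 2010.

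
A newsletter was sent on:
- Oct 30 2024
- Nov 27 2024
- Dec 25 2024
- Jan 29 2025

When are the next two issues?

All Wednesdays; the gaps (28, 28, 35) vary with month length.
This is the last Wednesday of each month.
Last Wednesday of February 2025: Feb 26 2025.
Last Wednesday of March 2025: Mar 26 2025.

Feb 26 2025, Mar 26 2025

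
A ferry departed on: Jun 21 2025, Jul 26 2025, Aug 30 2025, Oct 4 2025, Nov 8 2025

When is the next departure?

The spacing is 35, 35, 35, 35 days — always 35 days.
Nov 8 2025 + 35 days = Dec 13 2025.

Dec 13 2025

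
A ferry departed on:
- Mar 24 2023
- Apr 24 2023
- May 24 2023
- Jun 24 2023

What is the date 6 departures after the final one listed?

Gaps: 31, 30, 31 days — not constant. Every event is on the 24th of the month.
Pattern: the 24th of each month.
Next: July 2023 → Jul 24 2023.
August 2023: Aug 24 2023.
September 2023: Sep 24 2023.
Next: October 2023 → Oct 24 2023.
Next: November 2023 → Nov 24 2023.
Next: December 2023 → Dec 24 2023.

Dec 24 2023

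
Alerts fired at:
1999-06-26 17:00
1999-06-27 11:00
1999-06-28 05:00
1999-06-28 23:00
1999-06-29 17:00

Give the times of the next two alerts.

1999-06-30 11:00, 1999-07-01 05:00

Gaps: 18, 18, 18, 18 hours — each event is 18 hours after the previous one.
1999-06-29 17:00 + 18 h = 1999-06-30 11:00.
1999-06-30 11:00 + 18 h = 1999-07-01 05:00.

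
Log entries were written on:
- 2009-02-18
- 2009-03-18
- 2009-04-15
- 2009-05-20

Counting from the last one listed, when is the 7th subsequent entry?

2009-12-16

These are Wednesdays at 28- or 35-day spacing (28, 28, 35).
The pattern: 3rd Wednesday of the month.
June 2009 — 3rd Wednesday is 2009-06-17.
July 2009 — 3rd Wednesday is 2009-07-15.
August 2009 — 3rd Wednesday is 2009-08-19.
3rd Wednesday of September 2009: 2009-09-16.
October 2009 — 3rd Wednesday is 2009-10-21.
November 2009 — 3rd Wednesday is 2009-11-18.
December 2009 — 3rd Wednesday is 2009-12-16.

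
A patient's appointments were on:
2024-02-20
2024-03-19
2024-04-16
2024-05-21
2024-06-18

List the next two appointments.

2024-07-16, 2024-08-20

These are Tuesdays at 28- or 35-day spacing (28, 28, 35, 28).
The pattern: 3rd Tuesday of the month.
3rd Tuesday of July 2024: 2024-07-16.
3rd Tuesday of August 2024: 2024-08-20.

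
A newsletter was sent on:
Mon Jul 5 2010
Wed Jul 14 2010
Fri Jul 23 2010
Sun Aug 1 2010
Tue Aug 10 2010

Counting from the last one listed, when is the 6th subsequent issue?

Gaps between consecutive events: 9, 9, 9, 9 days — a constant 9-day interval.
Tue Aug 10 2010 + 9 days = Thu Aug 19 2010.
Thu Aug 19 2010 + 9 days = Sat Aug 28 2010.
Sat Aug 28 2010 + 9 days = Mon Sep 6 2010.
Mon Sep 6 2010 + 9 days = Wed Sep 15 2010.
Wed Sep 15 2010 + 9 days = Fri Sep 24 2010.
Fri Sep 24 2010 + 9 days = Sun Oct 3 2010.

Sun Oct 3 2010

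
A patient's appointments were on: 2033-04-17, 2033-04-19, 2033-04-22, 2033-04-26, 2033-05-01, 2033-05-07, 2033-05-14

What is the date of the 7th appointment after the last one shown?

Gaps: 2, 3, 4, 5, 6, 7 days — each gap is 1 larger than the previous one.
Next gap: 8 days. 2033-05-14 + 8 days = 2033-05-22.
Next gap: 9 days. 2033-05-22 + 9 days = 2033-05-31.
Next gap: 10 days. 2033-05-31 + 10 days = 2033-06-10.
Next gap: 11 days. 2033-06-10 + 11 days = 2033-06-21.
Next gap: 12 days. 2033-06-21 + 12 days = 2033-07-03.
Next gap: 13 days. 2033-07-03 + 13 days = 2033-07-16.
Next gap: 14 days. 2033-07-16 + 14 days = 2033-07-30.

2033-07-30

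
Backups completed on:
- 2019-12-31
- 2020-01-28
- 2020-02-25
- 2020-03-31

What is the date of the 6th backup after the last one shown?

2020-09-29

All Tuesdays; the gaps (28, 28, 35) vary with month length.
This is the last Tuesday of each month.
April 2020 ends with Tuesday 2020-04-28.
May 2020 ends with Tuesday 2020-05-26.
June 2020 ends with Tuesday 2020-06-30.
July 2020 ends with Tuesday 2020-07-28.
August 2020 ends with Tuesday 2020-08-25.
Last Tuesday of September 2020: 2020-09-29.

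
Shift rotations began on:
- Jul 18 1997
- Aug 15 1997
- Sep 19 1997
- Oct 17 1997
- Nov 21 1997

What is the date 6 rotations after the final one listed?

All dates are Fridays, 28, 35, 28, 35 days apart.
Specifically, the 3rd Friday of each month.
3rd Friday of December 1997: Dec 19 1997.
January 1998 — 3rd Friday is Jan 16 1998.
3rd Friday of February 1998: Feb 20 1998.
3rd Friday of March 1998: Mar 20 1998.
April 1998 — 3rd Friday is Apr 17 1998.
3rd Friday of May 1998: May 15 1998.

May 15 1998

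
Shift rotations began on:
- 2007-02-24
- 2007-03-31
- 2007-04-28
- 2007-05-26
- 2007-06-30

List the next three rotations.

These are Saturdays with 35, 28, 28, 35-day gaps.
Each is the final Saturday of its month — 2007-03-31 is past the 28th, so '4th Saturday' doesn't fit.
July 2007 ends with Saturday 2007-07-28.
August 2007 ends with Saturday 2007-08-25.
September 2007 ends with Saturday 2007-09-29.

2007-07-28, 2007-08-25, 2007-09-29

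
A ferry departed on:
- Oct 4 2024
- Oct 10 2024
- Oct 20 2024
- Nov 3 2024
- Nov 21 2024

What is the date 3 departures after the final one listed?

The spacing grows by 4 each time: 6, 10, 14, 18 days.
Next gap: 22 days. Nov 21 2024 + 22 days = Dec 13 2024.
Next gap: 26 days. Dec 13 2024 + 26 days = Jan 8 2025.
Next gap: 30 days. Jan 8 2025 + 30 days = Feb 7 2025.

Feb 7 2025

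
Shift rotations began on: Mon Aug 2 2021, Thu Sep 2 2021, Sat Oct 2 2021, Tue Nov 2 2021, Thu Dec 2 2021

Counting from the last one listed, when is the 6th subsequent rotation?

The day-of-month is always 2 (31, 30, 31, 30 days between events).
So this recurs on the 2nd of each month.
Next: January 2022 → Sun Jan 2 2022.
February 2022: Wed Feb 2 2022.
March 2022: Wed Mar 2 2022.
Next: April 2022 → Sat Apr 2 2022.
May 2022: Mon May 2 2022.
Next: June 2022 → Thu Jun 2 2022.

Thu Jun 2 2022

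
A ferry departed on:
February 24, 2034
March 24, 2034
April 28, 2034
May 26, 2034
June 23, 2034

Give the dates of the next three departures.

July 28, 2034; August 25, 2034; September 22, 2034

These are Fridays at 28- or 35-day spacing (28, 35, 28, 28).
The pattern: 4th Friday of the month.
4th Friday of July 2034: July 28, 2034.
August 2034 — 4th Friday is August 25, 2034.
September 2034 — 4th Friday is September 22, 2034.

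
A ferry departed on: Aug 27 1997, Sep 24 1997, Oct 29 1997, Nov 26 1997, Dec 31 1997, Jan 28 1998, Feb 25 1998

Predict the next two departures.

Every date is a Wednesday; gaps 28, 35, 28, 35, 28, 28 days.
Each is the last Wednesday of its month (at least one falls on the 29th or later, ruling out '4th Wednesday').
March 1998 ends with Wednesday Mar 25 1998.
April 1998 ends with Wednesday Apr 29 1998.

Mar 25 1998, Apr 29 1998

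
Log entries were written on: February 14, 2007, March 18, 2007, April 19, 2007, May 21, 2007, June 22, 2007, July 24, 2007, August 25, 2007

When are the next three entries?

The spacing is 32, 32, 32, 32, 32, 32 days — always 32 days.
August 25, 2007 + 32 days = September 26, 2007.
September 26, 2007 + 32 days = October 28, 2007.
October 28, 2007 + 32 days = November 29, 2007.

September 26, 2007; October 28, 2007; November 29, 2007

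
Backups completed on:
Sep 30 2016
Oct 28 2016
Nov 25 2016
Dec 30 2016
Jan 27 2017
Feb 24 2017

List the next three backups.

Mar 31 2017, Apr 28 2017, May 26 2017

Every date is a Friday; gaps 28, 28, 35, 28, 28 days.
Each is the last Friday of its month (at least one falls on the 29th or later, ruling out '4th Friday').
March 2017 ends with Friday Mar 31 2017.
April 2017 ends with Friday Apr 28 2017.
May 2017 ends with Friday May 26 2017.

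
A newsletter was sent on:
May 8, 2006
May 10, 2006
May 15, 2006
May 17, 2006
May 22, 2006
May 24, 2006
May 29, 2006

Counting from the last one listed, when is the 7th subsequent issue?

June 21, 2006

The gap pattern 2, 5, 2, 5, 2, 5 repeats every 2 events.
These are the Mondays and Wednesdays of each week.
Next Wednesday: May 31, 2006.
The following Monday is June 5, 2006.
Next Wednesday: June 7, 2006.
Next Monday: June 12, 2006.
The following Wednesday is June 14, 2006.
The following Monday is June 19, 2006.
Next Wednesday: June 21, 2006.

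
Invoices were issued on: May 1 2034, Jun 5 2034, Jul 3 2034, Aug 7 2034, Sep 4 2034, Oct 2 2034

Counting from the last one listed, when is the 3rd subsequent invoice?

Gaps: 35, 28, 35, 28, 28 days — a mix of 28 and 35. Every date is a Monday.
Each is the 1st Monday of its month.
1st Monday of November 2034: Nov 6 2034.
1st Monday of December 2034: Dec 4 2034.
1st Monday of January 2035: Jan 1 2035.

Jan 1 2035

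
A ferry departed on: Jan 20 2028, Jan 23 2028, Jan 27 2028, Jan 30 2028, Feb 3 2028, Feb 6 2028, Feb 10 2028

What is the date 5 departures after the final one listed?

Feb 27 2028

Gaps: 3, 4, 3, 4, 3, 4 days — not constant, but cyclic with period 2.
The events fall on every Thursday and Sunday.
Next Sunday: Feb 13 2028.
The following Thursday is Feb 17 2028.
The following Sunday is Feb 20 2028.
The following Thursday is Feb 24 2028.
The following Sunday is Feb 27 2028.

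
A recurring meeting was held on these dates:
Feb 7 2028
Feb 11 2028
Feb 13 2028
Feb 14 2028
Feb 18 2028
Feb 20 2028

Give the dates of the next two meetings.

Every event lands on a Monday or Friday or Sunday (gaps cycle 4, 2, 1, 4, 2).
So the schedule is: every Monday, Friday and Sunday.
Next Monday: Feb 21 2028.
Next Friday: Feb 25 2028.

Feb 21 2028, Feb 25 2028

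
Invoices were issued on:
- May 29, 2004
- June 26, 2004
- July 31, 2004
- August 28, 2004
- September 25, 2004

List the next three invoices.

All Saturdays; the gaps (28, 35, 28, 28) vary with month length.
This is the last Saturday of each month.
October 2004 ends with Saturday October 30, 2004.
Last Saturday of November 2004: November 27, 2004.
December 2004 ends with Saturday December 25, 2004.

October 30, 2004; November 27, 2004; December 25, 2004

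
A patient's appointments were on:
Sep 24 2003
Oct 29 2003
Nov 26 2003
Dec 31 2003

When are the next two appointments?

Jan 28 2004, Feb 25 2004

All Wednesdays; the gaps (35, 28, 35) vary with month length.
This is the last Wednesday of each month.
January 2004 ends with Wednesday Jan 28 2004.
February 2004 ends with Wednesday Feb 25 2004.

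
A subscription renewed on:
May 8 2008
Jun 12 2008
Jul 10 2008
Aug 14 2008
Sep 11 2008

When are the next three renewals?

All dates are Thursdays, 35, 28, 35, 28 days apart.
Specifically, the 2nd Thursday of each month.
2nd Thursday of October 2008: Oct 9 2008.
November 2008 — 2nd Thursday is Nov 13 2008.
December 2008 — 2nd Thursday is Dec 11 2008.

Oct 9 2008, Nov 13 2008, Dec 11 2008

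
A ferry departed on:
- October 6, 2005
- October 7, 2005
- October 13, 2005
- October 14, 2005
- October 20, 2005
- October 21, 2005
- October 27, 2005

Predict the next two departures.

The gap pattern 1, 6, 1, 6, 1, 6 repeats every 2 events.
These are the Thursdays and Fridays of each week.
The following Friday is October 28, 2005.
Next Thursday: November 3, 2005.

October 28, 2005; November 3, 2005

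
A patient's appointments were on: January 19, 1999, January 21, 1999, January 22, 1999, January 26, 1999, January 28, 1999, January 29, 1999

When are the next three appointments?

Every event lands on a Tuesday or Thursday or Friday (gaps cycle 2, 1, 4, 2, 1).
So the schedule is: every Tuesday, Thursday and Friday.
Next Tuesday: February 2, 1999.
The following Thursday is February 4, 1999.
Next Friday: February 5, 1999.

February 2, 1999; February 4, 1999; February 5, 1999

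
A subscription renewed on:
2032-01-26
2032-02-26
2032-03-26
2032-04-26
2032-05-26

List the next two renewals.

Gaps: 31, 29, 31, 30 days — not constant. Every event is on the 26th of the month.
Pattern: the 26th of each month.
June 2032: 2032-06-26.
Next: July 2032 → 2032-07-26.

2032-06-26, 2032-07-26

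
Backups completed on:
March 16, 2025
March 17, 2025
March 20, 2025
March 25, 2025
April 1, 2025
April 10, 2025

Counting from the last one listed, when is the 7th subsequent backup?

Gaps: 1, 3, 5, 7, 9 days — each gap is 2 larger than the previous one.
Next gap: 11 days. April 10, 2025 + 11 days = April 21, 2025.
Next gap: 13 days. April 21, 2025 + 13 days = May 4, 2025.
Next gap: 15 days. May 4, 2025 + 15 days = May 19, 2025.
Next gap: 17 days. May 19, 2025 + 17 days = June 5, 2025.
Next gap: 19 days. June 5, 2025 + 19 days = June 24, 2025.
Next gap: 21 days. June 24, 2025 + 21 days = July 15, 2025.
Next gap: 23 days. July 15, 2025 + 23 days = August 7, 2025.

August 7, 2025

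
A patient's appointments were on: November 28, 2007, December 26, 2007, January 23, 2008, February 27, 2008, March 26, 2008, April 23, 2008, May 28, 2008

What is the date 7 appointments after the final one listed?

December 24, 2008

Gaps: 28, 28, 35, 28, 28, 35 days — a mix of 28 and 35. Every date is a Wednesday.
Each is the 4th Wednesday of its month.
4th Wednesday of June 2008: June 25, 2008.
July 2008 — 4th Wednesday is July 23, 2008.
August 2008 — 4th Wednesday is August 27, 2008.
4th Wednesday of September 2008: September 24, 2008.
October 2008 — 4th Wednesday is October 22, 2008.
November 2008 — 4th Wednesday is November 26, 2008.
December 2008 — 4th Wednesday is December 24, 2008.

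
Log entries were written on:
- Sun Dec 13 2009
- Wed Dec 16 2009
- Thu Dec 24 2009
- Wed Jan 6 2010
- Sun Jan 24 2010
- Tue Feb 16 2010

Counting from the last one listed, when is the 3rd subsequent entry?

Gaps: 3, 8, 13, 18, 23 days — each gap is 5 larger than the previous one.
Next gap: 28 days. Tue Feb 16 2010 + 28 days = Tue Mar 16 2010.
Next gap: 33 days. Tue Mar 16 2010 + 33 days = Sun Apr 18 2010.
Next gap: 38 days. Sun Apr 18 2010 + 38 days = Wed May 26 2010.

Wed May 26 2010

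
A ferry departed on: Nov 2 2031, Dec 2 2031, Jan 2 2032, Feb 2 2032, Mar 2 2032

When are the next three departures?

Gaps: 30, 31, 31, 29 days — not constant. Every event is on the 2nd of the month.
Pattern: the 2nd of each month.
April 2032: Apr 2 2032.
Next: May 2032 → May 2 2032.
June 2032: Jun 2 2032.

Apr 2 2032, May 2 2032, Jun 2 2032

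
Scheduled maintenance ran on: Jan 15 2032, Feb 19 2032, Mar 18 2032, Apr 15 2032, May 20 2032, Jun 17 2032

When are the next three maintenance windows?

Gaps: 35, 28, 28, 35, 28 days — a mix of 28 and 35. Every date is a Thursday.
Each is the 3rd Thursday of its month.
3rd Thursday of July 2032: Jul 15 2032.
August 2032 — 3rd Thursday is Aug 19 2032.
September 2032 — 3rd Thursday is Sep 16 2032.

Jul 15 2032, Aug 19 2032, Sep 16 2032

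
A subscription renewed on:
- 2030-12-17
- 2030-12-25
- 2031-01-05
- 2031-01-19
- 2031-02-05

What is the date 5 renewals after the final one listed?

Gaps: 8, 11, 14, 17 days — each gap is 3 larger than the previous one.
Next gap: 20 days. 2031-02-05 + 20 days = 2031-02-25.
Next gap: 23 days. 2031-02-25 + 23 days = 2031-03-20.
Next gap: 26 days. 2031-03-20 + 26 days = 2031-04-15.
Next gap: 29 days. 2031-04-15 + 29 days = 2031-05-14.
Next gap: 32 days. 2031-05-14 + 32 days = 2031-06-15.

2031-06-15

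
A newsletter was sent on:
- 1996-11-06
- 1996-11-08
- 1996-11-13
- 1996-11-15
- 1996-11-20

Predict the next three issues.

1996-11-22, 1996-11-27, 1996-11-29

Gaps: 2, 5, 2, 5 days — not constant, but cyclic with period 2.
The events fall on every Wednesday and Friday.
The following Friday is 1996-11-22.
The following Wednesday is 1996-11-27.
Next Friday: 1996-11-29.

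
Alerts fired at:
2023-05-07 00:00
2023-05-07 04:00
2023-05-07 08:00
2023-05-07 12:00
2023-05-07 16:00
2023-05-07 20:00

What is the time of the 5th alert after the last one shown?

Spacing: 4, 4, 4, 4, 4 h — constant 4 h.
2023-05-07 20:00 + 4 h = 2023-05-08 00:00.
2023-05-08 00:00 + 4 h = 2023-05-08 04:00.
2023-05-08 04:00 + 4 h = 2023-05-08 08:00.
2023-05-08 08:00 + 4 h = 2023-05-08 12:00.
2023-05-08 12:00 + 4 h = 2023-05-08 16:00.

2023-05-08 16:00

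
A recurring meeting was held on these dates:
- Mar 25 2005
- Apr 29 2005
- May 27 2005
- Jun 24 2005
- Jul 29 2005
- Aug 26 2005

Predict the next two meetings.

Every date is a Friday; gaps 35, 28, 28, 35, 28 days.
Each is the last Friday of its month (at least one falls on the 29th or later, ruling out '4th Friday').
Last Friday of September 2005: Sep 30 2005.
Last Friday of October 2005: Oct 28 2005.

Sep 30 2005, Oct 28 2005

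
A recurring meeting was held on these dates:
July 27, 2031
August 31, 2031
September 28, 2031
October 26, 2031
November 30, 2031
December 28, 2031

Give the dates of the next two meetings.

All Sundays; the gaps (35, 28, 28, 35, 28) vary with month length.
This is the last Sunday of each month.
January 2032 ends with Sunday January 25, 2032.
Last Sunday of February 2032: February 29, 2032.

January 25, 2032; February 29, 2032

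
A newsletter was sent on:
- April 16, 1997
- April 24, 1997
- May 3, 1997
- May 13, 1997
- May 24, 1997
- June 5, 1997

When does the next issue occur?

Gaps: 8, 9, 10, 11, 12 days — each gap is 1 larger than the previous one.
Next gap: 13 days. June 5, 1997 + 13 days = June 18, 1997.

June 18, 1997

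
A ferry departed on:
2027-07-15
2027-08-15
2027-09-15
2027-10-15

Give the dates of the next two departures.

Each date is the 15th; the gaps (31, 31, 30) track the month lengths.
The rule is the 15th of each month.
Next: November 2027 → 2027-11-15.
Next: December 2027 → 2027-12-15.

2027-11-15, 2027-12-15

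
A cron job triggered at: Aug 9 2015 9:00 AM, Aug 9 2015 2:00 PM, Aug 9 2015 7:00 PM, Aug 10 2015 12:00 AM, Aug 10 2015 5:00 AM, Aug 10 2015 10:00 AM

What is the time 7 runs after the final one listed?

Aug 11 2015 9:00 PM

Gaps: 5, 5, 5, 5, 5 hours — each event is 5 hours after the previous one.
Aug 10 2015 10:00 AM + 5 h = Aug 10 2015 3:00 PM.
Aug 10 2015 3:00 PM + 5 h = Aug 10 2015 8:00 PM.
Aug 10 2015 8:00 PM + 5 h = Aug 11 2015 1:00 AM.
Aug 11 2015 1:00 AM + 5 h = Aug 11 2015 6:00 AM.
Aug 11 2015 6:00 AM + 5 h = Aug 11 2015 11:00 AM.
Aug 11 2015 11:00 AM + 5 h = Aug 11 2015 4:00 PM.
Aug 11 2015 4:00 PM + 5 h = Aug 11 2015 9:00 PM.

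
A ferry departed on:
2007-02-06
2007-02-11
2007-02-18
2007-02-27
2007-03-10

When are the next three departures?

Intervals are 5, 7, 9, 11 days — an arithmetic progression with common difference 2.
Next gap: 13 days. 2007-03-10 + 13 days = 2007-03-23.
Next gap: 15 days. 2007-03-23 + 15 days = 2007-04-07.
Next gap: 17 days. 2007-04-07 + 17 days = 2007-04-24.

2007-03-23, 2007-04-07, 2007-04-24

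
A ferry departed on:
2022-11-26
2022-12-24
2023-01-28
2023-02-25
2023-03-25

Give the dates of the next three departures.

2023-04-22, 2023-05-27, 2023-06-24

Gaps: 28, 35, 28, 28 days — a mix of 28 and 35. Every date is a Saturday.
Each is the 4th Saturday of its month.
April 2023 — 4th Saturday is 2023-04-22.
4th Saturday of May 2023: 2023-05-27.
4th Saturday of June 2023: 2023-06-24.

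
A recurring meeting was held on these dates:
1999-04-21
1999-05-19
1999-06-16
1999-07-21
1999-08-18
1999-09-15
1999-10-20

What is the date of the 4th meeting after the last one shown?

Gaps: 28, 28, 35, 28, 28, 35 days — a mix of 28 and 35. Every date is a Wednesday.
Each is the 3rd Wednesday of its month.
3rd Wednesday of November 1999: 1999-11-17.
December 1999 — 3rd Wednesday is 1999-12-15.
3rd Wednesday of January 2000: 2000-01-19.
February 2000 — 3rd Wednesday is 2000-02-16.

2000-02-16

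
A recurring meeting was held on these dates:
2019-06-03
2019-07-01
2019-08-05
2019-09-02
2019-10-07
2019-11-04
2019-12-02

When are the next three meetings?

2020-01-06, 2020-02-03, 2020-03-02

These are Mondays at 28- or 35-day spacing (28, 35, 28, 35, 28, 28).
The pattern: 1st Monday of the month.
January 2020 — 1st Monday is 2020-01-06.
1st Monday of February 2020: 2020-02-03.
1st Monday of March 2020: 2020-03-02.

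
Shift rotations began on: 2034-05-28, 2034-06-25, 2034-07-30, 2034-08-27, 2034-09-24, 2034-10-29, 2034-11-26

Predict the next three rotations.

2034-12-31, 2035-01-28, 2035-02-25

Every date is a Sunday; gaps 28, 35, 28, 28, 35, 28 days.
Each is the last Sunday of its month (at least one falls on the 29th or later, ruling out '4th Sunday').
December 2034 ends with Sunday 2034-12-31.
Last Sunday of January 2035: 2035-01-28.
Last Sunday of February 2035: 2035-02-25.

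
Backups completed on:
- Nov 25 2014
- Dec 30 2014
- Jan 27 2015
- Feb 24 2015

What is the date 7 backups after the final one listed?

Sep 29 2015

All Tuesdays; the gaps (35, 28, 28) vary with month length.
This is the last Tuesday of each month.
March 2015 ends with Tuesday Mar 31 2015.
Last Tuesday of April 2015: Apr 28 2015.
May 2015 ends with Tuesday May 26 2015.
Last Tuesday of June 2015: Jun 30 2015.
July 2015 ends with Tuesday Jul 28 2015.
August 2015 ends with Tuesday Aug 25 2015.
Last Tuesday of September 2015: Sep 29 2015.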